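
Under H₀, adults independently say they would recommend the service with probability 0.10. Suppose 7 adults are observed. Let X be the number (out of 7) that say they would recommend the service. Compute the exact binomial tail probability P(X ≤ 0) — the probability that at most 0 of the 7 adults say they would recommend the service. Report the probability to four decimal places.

P = 0.4783

X is binomial with n = 7 and p = 0.10.
P(X ≤ 0) = C(7,0)·0.10^0·0.90^7.
= 0.478297 = 0.4783.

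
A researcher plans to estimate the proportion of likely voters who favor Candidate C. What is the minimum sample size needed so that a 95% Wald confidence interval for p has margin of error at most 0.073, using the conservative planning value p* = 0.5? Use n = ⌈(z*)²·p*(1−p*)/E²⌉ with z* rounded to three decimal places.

For 95% confidence, z* = 1.960.
p*(1−p*) = 0.50·0.50 = 0.2500.
(z*)²·p*(1−p*)/E² = 3.841600·0.2500/0.005329 = 180.221.
Rounding up, n = 181.

n = 181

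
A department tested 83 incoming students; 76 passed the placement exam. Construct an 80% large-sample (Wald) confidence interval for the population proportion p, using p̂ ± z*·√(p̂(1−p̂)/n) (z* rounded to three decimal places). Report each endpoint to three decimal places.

The sample proportion is 76/83 = 0.91566.
SE(p̂) = √(0.91566·0.08434/83) = 0.030503.
z* = 1.282 at the 80% level.
Margin = 1.282·0.030503 = 0.03910.
So the interval runs from 0.877 to 0.955.

(0.877, 0.955)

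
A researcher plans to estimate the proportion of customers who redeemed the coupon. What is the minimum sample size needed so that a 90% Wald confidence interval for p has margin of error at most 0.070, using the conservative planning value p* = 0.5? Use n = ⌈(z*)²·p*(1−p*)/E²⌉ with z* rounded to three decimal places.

z* = 1.645 at the 90% level.
p*(1−p*) = 0.2500.
Required n before rounding: 2.706025 × 0.2500 / 0.070² = 138.062.
⌈138.062⌉ = 139.

n = 139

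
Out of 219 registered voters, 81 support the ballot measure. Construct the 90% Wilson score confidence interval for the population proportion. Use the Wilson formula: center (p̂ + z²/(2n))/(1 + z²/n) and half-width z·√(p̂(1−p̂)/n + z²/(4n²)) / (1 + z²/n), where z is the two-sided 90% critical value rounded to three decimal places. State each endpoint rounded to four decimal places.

(0.3181, 0.4248)

p̂ = 81/219 = 0.36986; z = 1.645, so z² = 2.706025.
1 + z²/n = 1.012356.
Center = (0.36986 + 0.006178)/1.012356 = 0.37145.
Radicand: p̂(1−p̂)/n + z²/(4n²) = 0.001064221 + 0.000014105 = 0.001078326.
Half-width = z·√(radicand)/denom = 1.645·0.032838/1.012356 = 0.05336.
CI: 0.37145 ± 0.05336 = (0.3181, 0.4248).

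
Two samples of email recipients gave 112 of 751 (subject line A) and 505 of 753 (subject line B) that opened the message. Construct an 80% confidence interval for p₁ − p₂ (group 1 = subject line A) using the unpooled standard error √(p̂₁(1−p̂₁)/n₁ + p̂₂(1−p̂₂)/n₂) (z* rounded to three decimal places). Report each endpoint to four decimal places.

p̂₁ = 0.14913, p̂₂ = 0.67065, so the observed difference is -0.52152.
Unpooled SE = √(p̂₁(1−p̂₁)/n₁ + p̂₂(1−p̂₂)/n₂) = √(0.000168966 + 0.000293331) = 0.021501.
For 80% confidence, z* = 1.282. Margin = 1.282·0.021501 = 0.02756.
CI: -0.52152 ± 0.02756 = (-0.5491, -0.4940).

(-0.5491, -0.4940)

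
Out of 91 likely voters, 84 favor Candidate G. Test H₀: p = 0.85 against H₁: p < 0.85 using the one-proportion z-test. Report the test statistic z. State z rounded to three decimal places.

p̂ = 84/91 = 0.92308.
SE₀ = √(0.85·0.15/91) = 0.037431.
Test statistic: z = 0.07308/0.037431 = 1.952.

z = 1.952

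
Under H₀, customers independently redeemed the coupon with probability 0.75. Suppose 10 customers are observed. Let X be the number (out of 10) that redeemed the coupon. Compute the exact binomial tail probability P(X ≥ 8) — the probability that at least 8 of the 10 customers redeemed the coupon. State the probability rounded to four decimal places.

P = 0.5256

X is binomial with n = 10 and p = 0.75.
P(X ≥ 8) = C(10,8)·0.75^8·0.25^2 + C(10,9)·0.75^9·0.25^1 + C(10,10)·0.75^10·0.25^0.
= 0.281568 + 0.187712 + 0.056314 = 0.5256.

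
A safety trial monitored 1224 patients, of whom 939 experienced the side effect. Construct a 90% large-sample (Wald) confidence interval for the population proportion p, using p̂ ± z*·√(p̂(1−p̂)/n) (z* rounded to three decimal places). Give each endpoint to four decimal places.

(0.7473, 0.7870)

With x = 939 successes in n = 1224, p̂ = 0.76716.
Standard error of p̂: √(0.178627/1224) = √0.000145937 = 0.012080.
z* = 1.645 at the 90% level.
Margin = 1.645·0.012080 = 0.01987.
So the interval runs from 0.7473 to 0.7870.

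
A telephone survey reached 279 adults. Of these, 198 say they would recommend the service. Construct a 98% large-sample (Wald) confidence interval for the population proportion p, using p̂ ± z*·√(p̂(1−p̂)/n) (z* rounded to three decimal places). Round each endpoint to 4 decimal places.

p̂ = 198/279 = 0.70968.
Standard error of p̂: √(0.206035/279) = √0.000738478 = 0.027175.
z* = 2.326 at the 98% level.
Margin of error: 2.326 × 0.027175 = 0.06321.
Interval: 0.70968 ± 0.06321 → (0.6465, 0.7729).

(0.6465, 0.7729)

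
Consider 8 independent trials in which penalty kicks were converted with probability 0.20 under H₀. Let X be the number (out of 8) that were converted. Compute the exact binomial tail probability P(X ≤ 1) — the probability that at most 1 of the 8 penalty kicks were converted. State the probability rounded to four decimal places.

X is binomial with n = 8 and p = 0.20.
P(X ≤ 1) = C(8,0)·0.20^0·0.80^8 + C(8,1)·0.20^1·0.80^7.
= 0.167772 + 0.335544 = 0.5033.

P = 0.5033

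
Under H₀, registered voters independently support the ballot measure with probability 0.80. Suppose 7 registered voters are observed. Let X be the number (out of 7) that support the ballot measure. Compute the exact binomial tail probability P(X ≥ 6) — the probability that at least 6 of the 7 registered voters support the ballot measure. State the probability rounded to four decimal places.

X ~ Binomial(n=7, p=0.80).
P(X ≥ 6) = C(7,6)·0.80^6·0.20^1 + C(7,7)·0.80^7·0.20^0.
= 0.367002 + 0.209715 = 0.5767.

P = 0.5767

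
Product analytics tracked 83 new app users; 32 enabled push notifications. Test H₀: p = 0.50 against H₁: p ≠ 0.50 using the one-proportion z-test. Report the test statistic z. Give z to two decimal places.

p̂ = 32/83 = 0.38554.
Under H₀, SE = √(p₀(1−p₀)/n) = √(0.50·0.50/83) = √0.003012048 = 0.054882.
Test statistic: z = -0.11446/0.054882 = -2.09.

z = -2.09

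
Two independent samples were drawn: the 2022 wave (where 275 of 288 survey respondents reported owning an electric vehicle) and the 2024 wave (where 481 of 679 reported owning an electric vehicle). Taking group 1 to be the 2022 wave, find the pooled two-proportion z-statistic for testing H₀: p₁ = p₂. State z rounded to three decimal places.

p̂₁ = 275/288 = 0.95486, p̂₂ = 481/679 = 0.70839.
Pooling: p̂ = 756/967 = 0.78180.
SE = √[p̂(1−p̂)(1/n₁+1/n₂)] = √[0.78180·0.21820·(1/288+1/679)] ≈ 0.029044.
z = 0.24647/0.029044 = 8.486.

z = 8.486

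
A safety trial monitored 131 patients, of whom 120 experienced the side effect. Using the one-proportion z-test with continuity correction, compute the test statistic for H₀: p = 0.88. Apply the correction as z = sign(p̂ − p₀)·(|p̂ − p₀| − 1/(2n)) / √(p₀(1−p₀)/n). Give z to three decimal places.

z = 1.135

p̂ = 120/131 = 0.91603. p̂ − p₀ = 0.036031.
Continuity correction 1/(2n) = 1/262 = 0.003817.
Corrected numerator: |0.036031| − 0.003817 = 0.032214.
SE₀ = √(0.88·0.12/131) = 0.028392.
z = +0.032214/0.028392 = 1.135.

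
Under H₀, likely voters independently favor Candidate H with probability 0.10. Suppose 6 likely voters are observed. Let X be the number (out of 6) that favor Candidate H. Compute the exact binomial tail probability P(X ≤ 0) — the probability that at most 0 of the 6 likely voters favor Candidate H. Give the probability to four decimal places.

P = 0.5314

X ~ Binomial(n=6, p=0.10).
P(X ≤ 0) = C(6,0)·0.10^0·0.90^6.
= 0.531441 = 0.5314.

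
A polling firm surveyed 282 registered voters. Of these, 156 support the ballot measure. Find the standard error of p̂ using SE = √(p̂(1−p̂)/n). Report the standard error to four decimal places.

Sample proportion p̂ = 156/282 = 0.55319.
p̂(1−p̂) = 0.55319·0.44681 = 0.247171.
SE = √(0.247171/282) = √0.000876493 = 0.0296.

SE = 0.0296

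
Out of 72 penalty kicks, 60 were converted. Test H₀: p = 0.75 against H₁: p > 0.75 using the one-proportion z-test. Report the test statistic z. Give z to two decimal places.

With x = 60 successes in n = 72, p̂ = 0.83333.
Null standard error: √(0.75·0.25/72) = √0.002604167 = 0.051031.
Test statistic: z = 0.08333/0.051031 = 1.63.

z = 1.63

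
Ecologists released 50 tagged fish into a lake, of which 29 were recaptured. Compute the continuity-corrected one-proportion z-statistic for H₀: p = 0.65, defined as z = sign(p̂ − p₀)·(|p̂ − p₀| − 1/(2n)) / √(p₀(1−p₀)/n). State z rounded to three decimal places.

p̂ = 29/50 = 0.58000. p̂ − p₀ = -0.070000.
1/(2n) = 0.010000.
Corrected numerator: |-0.070000| − 0.010000 = 0.060000.
SE₀ = √(0.65·0.35/50) = 0.067454.
z = −0.060000/0.067454 = -0.889.

z = -0.889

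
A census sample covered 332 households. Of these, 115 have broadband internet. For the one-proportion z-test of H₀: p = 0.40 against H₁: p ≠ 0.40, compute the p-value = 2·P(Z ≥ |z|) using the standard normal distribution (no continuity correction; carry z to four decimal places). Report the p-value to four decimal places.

p-value = 0.0461

The sample proportion is 115/332 = 0.34639.
SE₀ = √(0.40·0.60/332) = 0.026887.
z = (p̂ − p₀)/SE = (115/332 − 0.40)/0.026887 ≈ -1.9941.
p-value = 2·P(Z ≥ |z|) with z = -1.9941 → 0.0461.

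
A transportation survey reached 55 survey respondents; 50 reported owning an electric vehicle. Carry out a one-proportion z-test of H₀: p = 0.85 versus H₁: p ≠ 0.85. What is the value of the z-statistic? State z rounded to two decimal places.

With x = 50 successes in n = 55, p̂ = 0.90909.
Null standard error: √(0.85·0.15/55) = √0.002318182 = 0.048148.
Test statistic: z = 0.05909/0.048148 = 1.23.

z = 1.23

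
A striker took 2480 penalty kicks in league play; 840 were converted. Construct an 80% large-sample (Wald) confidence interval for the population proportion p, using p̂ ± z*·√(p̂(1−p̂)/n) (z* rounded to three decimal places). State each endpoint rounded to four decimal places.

p̂ = 840/2480 = 0.33871.
SE = √(p̂(1−p̂)/n) = √(0.223985/2480) = 0.009504.
For 80% confidence, z* = 1.282.
Margin = 1.282·0.009504 = 0.01218.
CI: 0.33871 ± 0.01218 = (0.3265, 0.3509).

(0.3265, 0.3509)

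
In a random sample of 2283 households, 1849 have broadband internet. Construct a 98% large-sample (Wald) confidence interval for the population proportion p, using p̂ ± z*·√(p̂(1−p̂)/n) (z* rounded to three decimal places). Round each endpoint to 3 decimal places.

Sample proportion p̂ = 1849/2283 = 0.80990.
Standard error of p̂: √(0.153962/2283) = √0.000067439 = 0.008212.
For 98% confidence, z* = 2.326.
Margin of error: 2.326 × 0.008212 = 0.01910.
CI: 0.80990 ± 0.01910 = (0.791, 0.829).

(0.791, 0.829)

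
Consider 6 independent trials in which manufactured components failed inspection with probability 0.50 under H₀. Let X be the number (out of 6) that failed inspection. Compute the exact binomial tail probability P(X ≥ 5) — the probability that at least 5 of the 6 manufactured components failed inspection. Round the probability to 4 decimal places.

X ~ Binomial(n=6, p=0.50).
P(X ≥ 5) = C(6,5)·0.50^5·0.50^1 + C(6,6)·0.50^6·0.50^0.
= 0.093750 + 0.015625 = 0.1094.

P = 0.1094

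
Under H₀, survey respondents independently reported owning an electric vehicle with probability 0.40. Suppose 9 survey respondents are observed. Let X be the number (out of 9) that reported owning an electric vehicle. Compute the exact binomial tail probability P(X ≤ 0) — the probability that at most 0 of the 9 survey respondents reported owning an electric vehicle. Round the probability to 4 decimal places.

P = 0.0101

X ~ Binomial(n=9, p=0.40).
P(X ≤ 0) = C(9,0)·0.40^0·0.60^9.
= 0.010078 = 0.0101.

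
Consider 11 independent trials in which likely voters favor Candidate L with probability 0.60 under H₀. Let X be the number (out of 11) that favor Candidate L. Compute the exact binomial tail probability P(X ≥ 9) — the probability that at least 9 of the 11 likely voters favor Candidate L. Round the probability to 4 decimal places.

P = 0.1189

X ~ Binomial(n=11, p=0.60).
P(X ≥ 9) = C(11,9)·0.60^9·0.40^2 + C(11,10)·0.60^10·0.40^1 + C(11,11)·0.60^11·0.40^0.
= 0.088684 + 0.026605 + 0.003628 = 0.1189.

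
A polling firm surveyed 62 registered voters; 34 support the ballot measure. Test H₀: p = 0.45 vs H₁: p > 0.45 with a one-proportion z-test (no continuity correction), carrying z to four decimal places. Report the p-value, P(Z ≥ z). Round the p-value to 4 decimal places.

p-value = 0.0597

The sample proportion is 34/62 = 0.54839.
Under H₀, SE = √(p₀(1−p₀)/n) = √(0.45·0.55/62) = √0.003991935 = 0.063182.
z = (p̂ − p₀)/SE = (34/62 − 0.45)/0.063182 ≈ 1.5572.
p-value = P(Z ≥ z) with z = 1.5572 → 0.0597.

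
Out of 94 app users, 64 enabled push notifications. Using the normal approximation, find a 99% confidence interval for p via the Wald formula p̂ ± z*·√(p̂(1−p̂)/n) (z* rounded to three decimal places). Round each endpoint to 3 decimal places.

(0.557, 0.805)

The sample proportion is 64/94 = 0.68085.
Standard error of p̂: √(0.217293/94) = √0.002311627 = 0.048079.
For 99% confidence, z* = 2.576.
Margin of error: 2.576 × 0.048079 = 0.12385.
Interval: 0.68085 ± 0.12385 → (0.557, 0.805).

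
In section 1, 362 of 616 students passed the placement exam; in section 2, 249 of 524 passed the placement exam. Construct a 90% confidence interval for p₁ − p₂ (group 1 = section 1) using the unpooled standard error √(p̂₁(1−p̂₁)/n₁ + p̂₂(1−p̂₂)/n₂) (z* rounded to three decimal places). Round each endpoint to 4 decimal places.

p̂₁ = 0.58766, p̂₂ = 0.47519, so the observed difference is 0.11247.
Unpooled SE = √(p̂₁(1−p̂₁)/n₁ + p̂₂(1−p̂₂)/n₂) = √(0.000393369 + 0.000475925) = 0.029484.
For 90% confidence, z* = 1.645. Margin = 1.645·0.029484 = 0.04850.
So the interval runs from 0.0640 to 0.1610.

(0.0640, 0.1610)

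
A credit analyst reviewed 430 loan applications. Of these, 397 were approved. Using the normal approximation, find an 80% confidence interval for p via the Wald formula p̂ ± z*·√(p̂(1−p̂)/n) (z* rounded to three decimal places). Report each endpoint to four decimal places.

Sample proportion p̂ = 397/430 = 0.92326.
SE = √(p̂(1−p̂)/n) = √(0.070855/430) = 0.012837.
z* = 1.282 at the 80% level.
Margin = 1.282·0.012837 = 0.01646.
So the interval runs from 0.9068 to 0.9397.

(0.9068, 0.9397)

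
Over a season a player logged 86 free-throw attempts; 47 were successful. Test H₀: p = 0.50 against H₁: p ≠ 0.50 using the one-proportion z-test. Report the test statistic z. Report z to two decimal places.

z = 0.86

p̂ = 47/86 = 0.54651.
Under H₀, SE = √(p₀(1−p₀)/n) = √(0.50·0.50/86) = √0.002906977 = 0.053916.
z = (p̂ − p₀)/SE = (0.54651 − 0.50)/0.053916 = 0.86.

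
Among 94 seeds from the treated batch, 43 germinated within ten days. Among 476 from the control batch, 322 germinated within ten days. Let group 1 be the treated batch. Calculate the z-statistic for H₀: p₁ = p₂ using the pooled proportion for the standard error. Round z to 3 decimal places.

p̂₁ = 43/94 = 0.45745, p̂₂ = 322/476 = 0.67647.
Pooling: p̂ = 365/570 = 0.64035.
Pooled SE = √[0.2303016·0.01273914] ≈ 0.054165.
z = (p̂₁ − p̂₂)/SE = (0.45745 − 0.67647)/0.054165 = -0.21902/0.054165 = -4.044.

z = -4.044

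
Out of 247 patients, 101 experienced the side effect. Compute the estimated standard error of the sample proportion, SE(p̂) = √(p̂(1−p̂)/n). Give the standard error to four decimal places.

With x = 101 successes in n = 247, p̂ = 0.40891.
p̂(1−p̂) = 0.241703.
SE = √(0.241703/247) = 0.0313.

SE = 0.0313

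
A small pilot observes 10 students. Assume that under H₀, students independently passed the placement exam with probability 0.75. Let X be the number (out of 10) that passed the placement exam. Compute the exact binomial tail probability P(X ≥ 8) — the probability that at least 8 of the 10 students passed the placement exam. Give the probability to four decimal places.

X is binomial with n = 10 and p = 0.75.
P(X ≥ 8) = C(10,8)·0.75^8·0.25^2 + C(10,9)·0.75^9·0.25^1 + C(10,10)·0.75^10·0.25^0.
= 0.281568 + 0.187712 + 0.056314 = 0.5256.

P = 0.5256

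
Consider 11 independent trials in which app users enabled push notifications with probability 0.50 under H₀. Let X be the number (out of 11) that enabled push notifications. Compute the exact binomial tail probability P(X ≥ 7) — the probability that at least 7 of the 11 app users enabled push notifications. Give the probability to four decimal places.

P = 0.2744

X is binomial with n = 11 and p = 0.50.
P(X ≥ 7) = Σ_{j=7}^{11} C(11,j)·0.50^j·0.50^{11−j}.
= 0.161133 + 0.080566 + 0.026855 + 0.005371 + 0.000488 = 0.2744.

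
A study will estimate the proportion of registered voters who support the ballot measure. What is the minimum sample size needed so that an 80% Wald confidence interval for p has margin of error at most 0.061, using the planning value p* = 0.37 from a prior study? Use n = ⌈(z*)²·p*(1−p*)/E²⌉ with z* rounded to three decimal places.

The 80% critical value is z* = 1.282.
p*(1−p*) = 0.37·0.63 = 0.2331.
(z*)²·p*(1−p*)/E² = 1.643524·0.2331/0.003721 = 102.958.
Rounding up, n = 103.

n = 103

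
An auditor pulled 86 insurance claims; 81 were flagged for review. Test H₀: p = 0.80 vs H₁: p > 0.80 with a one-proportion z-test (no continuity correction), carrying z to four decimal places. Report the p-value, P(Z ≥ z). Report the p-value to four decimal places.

p-value = 0.0005

With x = 81 successes in n = 86, p̂ = 0.94186.
Under H₀, SE = √(p₀(1−p₀)/n) = √(0.80·0.20/86) = √0.001860465 = 0.043133.
Test statistic (full precision, shown to 4 dp): z = (81/86 − 0.80)/SE₀ ≈ 3.2889.
p-value = P(Z ≥ z) with z = 3.2889 → 0.0005.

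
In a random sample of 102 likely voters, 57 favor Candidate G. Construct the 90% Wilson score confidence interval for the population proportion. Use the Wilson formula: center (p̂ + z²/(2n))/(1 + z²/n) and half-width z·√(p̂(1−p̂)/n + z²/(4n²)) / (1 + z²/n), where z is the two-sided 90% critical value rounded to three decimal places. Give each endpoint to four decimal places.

p̂ = 57/102 = 0.55882; z = 1.645, so z² = 2.706025.
1 + z²/n = 1.026530.
Adjusted center: (0.55882 + z²/(2n))/1.026530 = 0.55730.
Radicand: p̂(1−p̂)/n + z²/(4n²) = 0.002417057 + 0.000065024 = 0.002482081.
Half-width = z·√(radicand)/denom = 1.645·0.049820/1.026530 = 0.07984.
So the interval runs from 0.4775 to 0.6371.

(0.4775, 0.6371)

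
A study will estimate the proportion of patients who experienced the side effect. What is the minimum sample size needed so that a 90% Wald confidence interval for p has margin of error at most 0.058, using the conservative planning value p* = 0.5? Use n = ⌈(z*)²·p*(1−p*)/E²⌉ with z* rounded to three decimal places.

For 90% confidence, z* = 1.645.
p*(1−p*) = 0.50·0.50 = 0.2500.
Required n before rounding: 2.706025 × 0.2500 / 0.058² = 201.102.
⌈201.102⌉ = 202.

n = 202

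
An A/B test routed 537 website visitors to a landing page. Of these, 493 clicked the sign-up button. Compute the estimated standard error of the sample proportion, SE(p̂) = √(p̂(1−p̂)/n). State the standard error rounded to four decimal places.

SE = 0.0118

Sample proportion p̂ = 493/537 = 0.91806.
p̂(1−p̂) = 0.075226.
Dividing by n and taking the root: √0.000140086 = 0.0118.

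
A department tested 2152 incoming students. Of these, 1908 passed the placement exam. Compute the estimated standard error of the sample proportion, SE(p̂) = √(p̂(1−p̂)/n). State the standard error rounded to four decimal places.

SE = 0.0068

With x = 1908 successes in n = 2152, p̂ = 0.88662.
p̂(1−p̂) = 0.88662·0.11338 = 0.100525.
SE = √(0.100525/2152) = 0.0068.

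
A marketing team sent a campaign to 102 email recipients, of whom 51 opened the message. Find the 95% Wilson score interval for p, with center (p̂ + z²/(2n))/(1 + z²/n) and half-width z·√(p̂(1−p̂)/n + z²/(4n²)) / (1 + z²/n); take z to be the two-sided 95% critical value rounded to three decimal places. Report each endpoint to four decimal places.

(0.4047, 0.5953)

p̂ = 51/102 = 0.50000; z = 1.960, so z² = 3.841600.
1 + z²/n = 1.037663.
Center = (0.50000 + 0.018831)/1.037663 = 0.50000.
Radicand: p̂(1−p̂)/n + z²/(4n²) = 0.002450980 + 0.000092311 = 0.002543291.
Half-width = 1.960·√0.002543291/1.037663 = 0.09526.
Interval: 0.50000 ± 0.09526 → (0.4047, 0.5953).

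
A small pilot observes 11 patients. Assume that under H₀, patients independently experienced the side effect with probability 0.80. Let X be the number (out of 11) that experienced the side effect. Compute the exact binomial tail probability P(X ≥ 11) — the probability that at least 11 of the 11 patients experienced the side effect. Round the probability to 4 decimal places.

P = 0.0859

X ~ Binomial(n=11, p=0.80).
P(X ≥ 11) = C(11,11)·0.80^11·0.20^0.
= 0.085899 = 0.0859.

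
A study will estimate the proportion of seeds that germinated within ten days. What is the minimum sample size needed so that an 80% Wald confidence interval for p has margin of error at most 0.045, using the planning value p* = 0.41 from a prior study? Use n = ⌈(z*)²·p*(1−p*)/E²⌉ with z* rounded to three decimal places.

The 80% critical value is z* = 1.282.
p*(1−p*) = 0.41·0.59 = 0.2419.
Required n before rounding: 1.643524 × 0.2419 / 0.045² = 196.330.
Rounding up, n = 197.

n = 197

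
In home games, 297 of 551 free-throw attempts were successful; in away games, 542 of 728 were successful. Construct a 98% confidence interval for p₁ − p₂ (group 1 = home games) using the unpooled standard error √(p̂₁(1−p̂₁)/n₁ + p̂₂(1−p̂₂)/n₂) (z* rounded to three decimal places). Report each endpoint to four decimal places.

p̂₁ = 297/551 = 0.53902, p̂₂ = 542/728 = 0.74451; p̂₁ − p̂₂ = -0.20549.
SE = √(0.000450957 + 0.000261287) = √0.000712244 = 0.026688.
For 98% confidence, z* = 2.326. Margin of error = 0.06208.
So the interval runs from -0.2676 to -0.1434.

(-0.2676, -0.1434)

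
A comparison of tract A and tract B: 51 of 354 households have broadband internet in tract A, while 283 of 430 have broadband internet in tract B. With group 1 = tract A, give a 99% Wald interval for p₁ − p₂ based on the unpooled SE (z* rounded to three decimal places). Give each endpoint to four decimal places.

(-0.5901, -0.4380)

p̂₁ = 51/354 = 0.14407, p̂₂ = 283/430 = 0.65814; p̂₁ − p̂₂ = -0.51407.
SE = √(0.000348340 + 0.000523237) = √0.000871577 = 0.029522.
For 99% confidence, z* = 2.576. Margin = 2.576·0.029522 = 0.07605.
CI: -0.51407 ± 0.07605 = (-0.5901, -0.4380).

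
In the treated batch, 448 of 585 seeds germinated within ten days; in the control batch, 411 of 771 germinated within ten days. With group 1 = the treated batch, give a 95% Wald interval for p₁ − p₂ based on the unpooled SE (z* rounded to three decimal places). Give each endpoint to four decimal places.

p̂₁ = 448/585 = 0.76581, p̂₂ = 411/771 = 0.53307; p̂₁ − p̂₂ = 0.23274.
SE = √(0.000306571 + 0.000322835) = √0.000629406 = 0.025088.
For 95% confidence, z* = 1.960. Margin = 1.960·0.025088 = 0.04917.
CI: 0.23274 ± 0.04917 = (0.1836, 0.2819).

(0.1836, 0.2819)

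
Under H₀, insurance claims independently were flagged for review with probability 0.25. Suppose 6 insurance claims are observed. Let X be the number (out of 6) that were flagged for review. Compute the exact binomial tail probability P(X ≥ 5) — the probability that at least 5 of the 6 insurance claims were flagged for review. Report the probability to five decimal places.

P = 0.00464

X ~ Binomial(n=6, p=0.25).
P(X ≥ 5) = C(6,5)·0.25^5·0.75^1 + C(6,6)·0.25^6·0.75^0.
= 0.004395 + 0.000244 = 0.00464.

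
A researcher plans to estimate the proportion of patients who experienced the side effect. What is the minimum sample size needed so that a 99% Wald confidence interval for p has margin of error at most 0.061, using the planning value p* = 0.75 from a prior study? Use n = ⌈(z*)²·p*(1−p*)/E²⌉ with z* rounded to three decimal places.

n = 335

z* = 2.576 at the 99% level.
p*(1−p*) = 0.75·0.25 = 0.1875.
Required n before rounding: 6.635776 × 0.1875 / 0.061² = 334.375.
⌈334.375⌉ = 335.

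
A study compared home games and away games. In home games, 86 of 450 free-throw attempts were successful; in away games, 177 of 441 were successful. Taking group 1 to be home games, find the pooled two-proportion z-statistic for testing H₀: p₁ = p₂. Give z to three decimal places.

p̂₁ = 86/450 = 0.19111, p̂₂ = 177/441 = 0.40136.
Pooled p̂ = (86+177)/(450+441) = 263/891 = 0.29517.
Pooled SE = √[0.2080463·0.00448980] ≈ 0.030563.
z = -0.21025/0.030563 = -6.879.

z = -6.879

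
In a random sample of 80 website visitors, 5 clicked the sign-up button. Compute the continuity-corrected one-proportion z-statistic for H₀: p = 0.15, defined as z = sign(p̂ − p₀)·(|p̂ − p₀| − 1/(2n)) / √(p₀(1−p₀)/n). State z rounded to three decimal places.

The sample proportion is 5/80 = 0.06250. p̂ − p₀ = -0.087500.
Continuity correction 1/(2n) = 1/160 = 0.006250.
Corrected numerator: |-0.087500| − 0.006250 = 0.081250.
SE₀ = √(0.15·0.85/80) = 0.039922.
z = (−)0.081250/0.039922 = -2.035.

z = -2.035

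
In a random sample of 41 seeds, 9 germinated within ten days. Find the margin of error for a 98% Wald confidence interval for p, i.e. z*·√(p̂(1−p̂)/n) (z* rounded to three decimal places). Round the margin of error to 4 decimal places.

With x = 9 successes in n = 41, p̂ = 0.21951.
SE = √(p̂(1−p̂)/n) = √(0.171327/41) = 0.064643.
z* = 2.326 at the 98% level.
Margin of error = z*·SE = 2.326 × 0.064643 = 0.1504.

ME = 0.1504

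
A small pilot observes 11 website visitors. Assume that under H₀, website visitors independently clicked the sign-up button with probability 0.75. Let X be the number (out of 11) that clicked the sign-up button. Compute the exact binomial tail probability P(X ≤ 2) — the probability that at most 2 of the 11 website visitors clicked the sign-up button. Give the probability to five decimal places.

P = 0.00013

X is binomial with n = 11 and p = 0.75.
P(X ≤ 2) = C(11,0)·0.75^0·0.25^11 + C(11,1)·0.75^1·0.25^10 + C(11,2)·0.75^2·0.25^9.
= 0.000000 + 0.000008 + 0.000118 = 0.00013.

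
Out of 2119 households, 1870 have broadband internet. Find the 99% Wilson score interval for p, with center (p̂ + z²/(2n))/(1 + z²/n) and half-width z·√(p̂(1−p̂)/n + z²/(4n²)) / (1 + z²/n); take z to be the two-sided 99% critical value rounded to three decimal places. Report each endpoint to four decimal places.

(0.8633, 0.8993)

p̂ = 1870/2119 = 0.88249; z = 2.576, so z² = 6.635776.
Denominator 1 + z²/n = 1 + 6.635776/2119 = 1.003132.
Adjusted center: (0.88249 + z²/(2n))/1.003132 = 0.88130.
Radicand: p̂(1−p̂)/n + z²/(4n²) = 0.000048938 + 0.000000369 = 0.000049307.
Half-width = z·√(radicand)/denom = 2.576·0.007022/1.003132 = 0.01803.
CI: 0.88130 ± 0.01803 = (0.8633, 0.8993).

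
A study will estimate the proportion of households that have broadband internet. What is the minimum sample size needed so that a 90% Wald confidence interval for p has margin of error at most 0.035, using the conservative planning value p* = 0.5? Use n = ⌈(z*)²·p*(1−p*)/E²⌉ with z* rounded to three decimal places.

n = 553

z* = 1.645 at the 90% level.
p*(1−p*) = 0.50·0.50 = 0.2500.
(z*)²·p*(1−p*)/E² = 2.706025·0.2500/0.001225 = 552.250.
⌈552.250⌉ = 553.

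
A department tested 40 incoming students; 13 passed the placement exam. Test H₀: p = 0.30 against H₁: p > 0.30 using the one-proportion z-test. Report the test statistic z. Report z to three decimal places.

z = 0.345

p̂ = 13/40 = 0.32500.
Null standard error: √(0.30·0.70/40) = √0.005250000 = 0.072457.
z = (p̂ − p₀)/SE = (0.32500 − 0.30)/0.072457 = 0.345.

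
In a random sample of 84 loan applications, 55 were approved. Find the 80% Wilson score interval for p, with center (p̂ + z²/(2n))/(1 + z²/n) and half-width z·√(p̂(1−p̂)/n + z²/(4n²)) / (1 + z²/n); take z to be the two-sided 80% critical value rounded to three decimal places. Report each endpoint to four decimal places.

(0.5859, 0.7177)

Here p̂ = 55/84 = 0.65476 and z = 1.282 (z² = 1.643524).
1 + z²/n = 1.019566.
Adjusted center: (0.65476 + z²/(2n))/1.019566 = 0.65179.
Radicand: p̂(1−p̂)/n + z²/(4n²) = 0.002691057 + 0.000058231 = 0.002749288.
Half-width = 1.282·√0.002749288/1.019566 = 0.06593.
CI: 0.65179 ± 0.06593 = (0.5859, 0.7177).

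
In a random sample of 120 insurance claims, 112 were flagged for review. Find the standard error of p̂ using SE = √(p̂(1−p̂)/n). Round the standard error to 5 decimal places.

SE = 0.02277

Sample proportion p̂ = 112/120 = 0.93333.
p̂(1−p̂) = 0.93333·0.06667 = 0.062225.
Dividing by n and taking the root: √0.000518542 = 0.02277.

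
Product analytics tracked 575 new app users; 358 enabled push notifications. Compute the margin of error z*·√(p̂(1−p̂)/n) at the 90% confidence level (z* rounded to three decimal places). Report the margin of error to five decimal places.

ME = 0.03325

Sample proportion p̂ = 358/575 = 0.62261.
Standard error of p̂: √(0.234967/575) = √0.000408638 = 0.020215.
For 90% confidence, z* = 1.645.
ME = 1.645·0.020215 = 0.03325.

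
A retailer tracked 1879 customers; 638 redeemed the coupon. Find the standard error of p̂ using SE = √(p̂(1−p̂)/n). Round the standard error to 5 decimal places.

SE = 0.01092

Sample proportion p̂ = 638/1879 = 0.33954.
p̂(1−p̂) = 0.224253.
SE = √(0.224253/1879) = 0.01092.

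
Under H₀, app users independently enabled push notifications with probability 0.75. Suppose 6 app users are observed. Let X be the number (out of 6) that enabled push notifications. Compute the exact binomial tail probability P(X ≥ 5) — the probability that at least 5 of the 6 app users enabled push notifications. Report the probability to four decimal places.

X is binomial with n = 6 and p = 0.75.
P(X ≥ 5) = C(6,5)·0.75^5·0.25^1 + C(6,6)·0.75^6·0.25^0.
= 0.355957 + 0.177979 = 0.5339.

P = 0.5339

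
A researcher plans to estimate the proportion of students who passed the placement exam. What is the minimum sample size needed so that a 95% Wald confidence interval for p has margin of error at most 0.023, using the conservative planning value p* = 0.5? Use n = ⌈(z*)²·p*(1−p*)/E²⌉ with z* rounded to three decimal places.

For 95% confidence, z* = 1.960.
p*(1−p*) = 0.2500.
Required n before rounding: 3.841600 × 0.2500 / 0.023² = 1815.501.
Rounding up, n = 1816.

n = 1816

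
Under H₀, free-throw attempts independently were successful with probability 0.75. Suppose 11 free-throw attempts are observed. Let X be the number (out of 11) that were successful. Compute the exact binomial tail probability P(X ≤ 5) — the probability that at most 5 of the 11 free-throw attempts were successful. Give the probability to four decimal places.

X ~ Binomial(n=11, p=0.75).
P(X ≤ 5) = Σ_{j=0}^{5} C(11,j)·0.75^j·0.25^{11−j}.
= 0.000000 + 0.000008 + 0.000118 + 0.001062 + 0.006373 + 0.026766 = 0.0343.

P = 0.0343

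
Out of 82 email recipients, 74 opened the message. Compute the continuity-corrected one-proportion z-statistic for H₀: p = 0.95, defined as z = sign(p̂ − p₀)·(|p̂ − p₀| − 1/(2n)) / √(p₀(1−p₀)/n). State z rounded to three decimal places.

z = -1.723

Sample proportion p̂ = 74/82 = 0.90244. p̂ − p₀ = -0.047561.
1/(2n) = 0.006098.
Corrected numerator: |-0.047561| − 0.006098 = 0.041463.
Null standard error: √(0.95·0.05/82) = √0.000579268 = 0.024068.
z = −0.041463/0.024068 = -1.723.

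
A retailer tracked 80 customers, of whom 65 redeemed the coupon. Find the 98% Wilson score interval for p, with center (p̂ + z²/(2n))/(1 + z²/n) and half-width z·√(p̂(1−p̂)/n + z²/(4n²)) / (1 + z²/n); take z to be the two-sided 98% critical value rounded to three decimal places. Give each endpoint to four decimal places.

Here p̂ = 65/80 = 0.81250 and z = 2.326 (z² = 5.410276).
Denominator 1 + z²/n = 1 + 5.410276/80 = 1.067628.
Adjusted center: (0.81250 + z²/(2n))/1.067628 = 0.79270.
Radicand: p̂(1−p̂)/n + z²/(4n²) = 0.001904297 + 0.000211339 = 0.002115636.
Half-width = z·√(radicand)/denom = 2.326·0.045996/1.067628 = 0.10021.
Interval: 0.79270 ± 0.10021 → (0.6925, 0.8929).

(0.6925, 0.8929)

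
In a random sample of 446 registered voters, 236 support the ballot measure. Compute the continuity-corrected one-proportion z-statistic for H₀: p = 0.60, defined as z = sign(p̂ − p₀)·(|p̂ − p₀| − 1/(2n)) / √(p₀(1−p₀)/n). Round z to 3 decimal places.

With x = 236 successes in n = 446, p̂ = 0.52915. p̂ − p₀ = -0.070852.
Continuity correction 1/(2n) = 1/892 = 0.001121.
Corrected numerator: |-0.070852| − 0.001121 = 0.069731.
Null standard error: √(0.60·0.40/446) = √0.000538117 = 0.023197.
z = −0.069731/0.023197 = -3.006.

z = -3.006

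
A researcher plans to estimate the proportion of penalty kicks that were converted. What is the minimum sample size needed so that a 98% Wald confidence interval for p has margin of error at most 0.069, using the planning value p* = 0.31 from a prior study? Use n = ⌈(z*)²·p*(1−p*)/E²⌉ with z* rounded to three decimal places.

The 98% critical value is z* = 2.326.
p*(1−p*) = 0.31·0.69 = 0.2139.
Required n before rounding: 5.410276 × 0.2139 / 0.069² = 243.070.
⌈243.070⌉ = 244.

n = 244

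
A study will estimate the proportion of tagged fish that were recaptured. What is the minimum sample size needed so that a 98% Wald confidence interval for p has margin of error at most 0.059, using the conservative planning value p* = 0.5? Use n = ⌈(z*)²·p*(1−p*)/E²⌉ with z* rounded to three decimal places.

n = 389

z* = 2.326 at the 98% level.
p*(1−p*) = 0.50·0.50 = 0.2500.
(z*)²·p*(1−p*)/E² = 5.410276·0.2500/0.003481 = 388.558.
⌈388.558⌉ = 389.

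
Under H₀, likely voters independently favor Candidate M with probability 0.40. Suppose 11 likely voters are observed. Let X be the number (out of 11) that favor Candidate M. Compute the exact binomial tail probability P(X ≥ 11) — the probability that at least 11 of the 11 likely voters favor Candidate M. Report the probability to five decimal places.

X ~ Binomial(n=11, p=0.40).
P(X ≥ 11) = C(11,11)·0.40^11·0.60^0.
= 0.000042 = 0.00004.

P = 0.00004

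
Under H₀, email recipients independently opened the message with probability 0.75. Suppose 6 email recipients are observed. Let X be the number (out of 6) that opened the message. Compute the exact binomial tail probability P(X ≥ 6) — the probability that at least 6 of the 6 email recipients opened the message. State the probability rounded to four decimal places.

X ~ Binomial(n=6, p=0.75).
P(X ≥ 6) = C(6,6)·0.75^6·0.25^0.
= 0.177979 = 0.1780.

P = 0.1780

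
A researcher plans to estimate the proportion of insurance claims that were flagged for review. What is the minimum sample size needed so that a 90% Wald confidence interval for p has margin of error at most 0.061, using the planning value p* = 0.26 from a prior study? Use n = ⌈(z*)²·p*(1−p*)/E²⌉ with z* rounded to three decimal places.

For 90% confidence, z* = 1.645.
p*(1−p*) = 0.26·0.74 = 0.1924.
Required n before rounding: 2.706025 × 0.1924 / 0.061² = 139.919.
Rounding up, n = 140.

n = 140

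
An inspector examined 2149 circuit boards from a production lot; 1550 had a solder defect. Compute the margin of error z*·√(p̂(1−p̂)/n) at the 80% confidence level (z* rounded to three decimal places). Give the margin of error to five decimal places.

ME = 0.01240

p̂ = 1550/2149 = 0.72127.
SE(p̂) = √(0.72127·0.27873/2149) = 0.009672.
For 80% confidence, z* = 1.282.
ME = 1.282·0.009672 = 0.01240.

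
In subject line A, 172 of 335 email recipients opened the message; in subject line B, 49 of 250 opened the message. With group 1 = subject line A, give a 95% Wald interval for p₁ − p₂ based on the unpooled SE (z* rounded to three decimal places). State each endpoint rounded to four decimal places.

p̂₁ = 0.51343, p̂₂ = 0.19600, so the observed difference is 0.31743.
SE = √(0.000745730 + 0.000630336) = √0.001376066 = 0.037095.
The 95% critical value is z* = 1.960. Margin of error = 0.07271.
Interval: 0.31743 ± 0.07271 → (0.2447, 0.3901).

(0.2447, 0.3901)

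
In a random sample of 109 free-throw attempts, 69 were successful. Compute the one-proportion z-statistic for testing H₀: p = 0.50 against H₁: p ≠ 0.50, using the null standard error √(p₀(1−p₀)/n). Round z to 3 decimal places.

With x = 69 successes in n = 109, p̂ = 0.63303.
Under H₀, SE = √(p₀(1−p₀)/n) = √(0.50·0.50/109) = √0.002293578 = 0.047891.
Test statistic: z = 0.13303/0.047891 = 2.778.

z = 2.778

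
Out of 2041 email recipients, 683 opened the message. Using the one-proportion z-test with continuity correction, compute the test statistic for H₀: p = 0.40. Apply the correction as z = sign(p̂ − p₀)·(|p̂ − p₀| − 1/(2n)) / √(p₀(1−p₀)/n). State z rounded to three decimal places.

z = -6.005

With x = 683 successes in n = 2041, p̂ = 0.33464. p̂ − p₀ = -0.065360.
Continuity correction 1/(2n) = 1/4082 = 0.000245.
Corrected numerator: |-0.065360| − 0.000245 = 0.065115.
Null standard error: √(0.40·0.60/2041) = √0.000117589 = 0.010844.
z = −0.065115/0.010844 = -6.005.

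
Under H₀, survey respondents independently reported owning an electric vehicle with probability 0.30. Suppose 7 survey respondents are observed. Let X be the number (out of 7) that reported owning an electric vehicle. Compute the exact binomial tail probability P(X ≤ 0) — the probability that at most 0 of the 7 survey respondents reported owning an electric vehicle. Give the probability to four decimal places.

X is binomial with n = 7 and p = 0.30.
P(X ≤ 0) = C(7,0)·0.30^0·0.70^7.
= 0.082354 = 0.0824.

P = 0.0824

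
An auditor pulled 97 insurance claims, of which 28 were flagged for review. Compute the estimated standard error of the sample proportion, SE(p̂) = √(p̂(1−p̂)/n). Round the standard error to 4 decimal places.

p̂ = 28/97 = 0.28866.
p̂(1−p̂) = 0.28866·0.71134 = 0.205335.
SE = √(0.205335/97) = √0.002116856 = 0.0460.

SE = 0.0460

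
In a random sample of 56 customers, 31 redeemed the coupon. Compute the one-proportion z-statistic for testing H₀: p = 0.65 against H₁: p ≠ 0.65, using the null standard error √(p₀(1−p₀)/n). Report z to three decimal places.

z = -1.513

Sample proportion p̂ = 31/56 = 0.55357.
Null standard error: √(0.65·0.35/56) = √0.004062500 = 0.063738.
z = (p̂ − p₀)/SE = (0.55357 − 0.65)/0.063738 = -1.513.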